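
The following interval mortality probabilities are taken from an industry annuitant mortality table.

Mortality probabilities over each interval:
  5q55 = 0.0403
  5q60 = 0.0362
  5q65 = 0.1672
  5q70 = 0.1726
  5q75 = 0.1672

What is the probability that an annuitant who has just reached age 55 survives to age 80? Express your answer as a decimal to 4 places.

0.5308

The overall survival probability is (1 − 0.0403) × (1 − 0.0362) × (1 − 0.1672) × (1 − 0.1726) × (1 − 0.1672).
= 0.9597 × 0.9638 × 0.8328 × 0.8274 × 0.8328 = 0.530786.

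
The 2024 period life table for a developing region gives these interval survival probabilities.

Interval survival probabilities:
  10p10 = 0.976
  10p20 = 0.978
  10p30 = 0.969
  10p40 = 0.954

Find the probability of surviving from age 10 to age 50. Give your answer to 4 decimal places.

Chaining the interval survival probabilities: 0.976 × 0.978 × 0.969 × 0.954.
= 0.882391.

0.8824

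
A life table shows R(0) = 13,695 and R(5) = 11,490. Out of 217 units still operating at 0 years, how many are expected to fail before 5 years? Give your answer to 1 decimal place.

34.9

The relevant probability is 1 − 11,490/13,695 = 0.161008.
Expected number = 217 × 0.161008 = 34.9.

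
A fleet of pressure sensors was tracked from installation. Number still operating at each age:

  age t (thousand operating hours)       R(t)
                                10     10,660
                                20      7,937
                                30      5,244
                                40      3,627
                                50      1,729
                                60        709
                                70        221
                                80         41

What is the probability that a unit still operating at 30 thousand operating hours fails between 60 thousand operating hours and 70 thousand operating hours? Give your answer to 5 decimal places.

This is the probability of reaching 60 but not 70, conditional on being operational at 30: (R(60) − R(70)) / R(30).
= (709 − 221) / 5,244 = 488 / 5,244 = 0.093059.

0.09306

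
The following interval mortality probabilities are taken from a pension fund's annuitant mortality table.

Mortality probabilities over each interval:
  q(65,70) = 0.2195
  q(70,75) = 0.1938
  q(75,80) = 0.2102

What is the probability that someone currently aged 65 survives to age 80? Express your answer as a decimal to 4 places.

0.4970

The overall survival probability is (1 − 0.2195) × (1 − 0.1938) × (1 − 0.2102).
= 0.7805 × 0.8062 × 0.7898 = 0.496973.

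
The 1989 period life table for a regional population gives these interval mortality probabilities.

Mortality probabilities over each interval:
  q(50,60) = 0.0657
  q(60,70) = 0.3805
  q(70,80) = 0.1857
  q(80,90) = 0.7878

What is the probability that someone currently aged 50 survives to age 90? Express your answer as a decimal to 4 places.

Survival from 50 to 90 is the product of surviving each interval: (1 − 0.0657) × (1 − 0.3805) × (1 − 0.1857) × (1 − 0.7878).
= 0.9343 × 0.6195 × 0.8143 × 0.2122 = 0.100013.

0.1000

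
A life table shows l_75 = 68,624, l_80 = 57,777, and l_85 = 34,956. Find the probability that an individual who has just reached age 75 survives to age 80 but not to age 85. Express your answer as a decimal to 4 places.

0.3326

We want 5|5q75 = (l_80 − l_85)/l_75.
This is the probability of reaching 80 but not 85, conditional on being alive at 75: (l_80 − l_85) / l_75.
= (57,777 − 34,956) / 68,624 = 22,821 / 68,624 = 0.332551.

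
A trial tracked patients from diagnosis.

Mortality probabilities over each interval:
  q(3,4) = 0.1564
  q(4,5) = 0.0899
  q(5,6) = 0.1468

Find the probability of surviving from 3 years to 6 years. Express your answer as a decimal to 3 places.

0.655

P(survive 3→6) = (1 − 0.1564) × (1 − 0.0899) × (1 − 0.1468).
= 0.8436 × 0.9101 × 0.8532 = 0.655053.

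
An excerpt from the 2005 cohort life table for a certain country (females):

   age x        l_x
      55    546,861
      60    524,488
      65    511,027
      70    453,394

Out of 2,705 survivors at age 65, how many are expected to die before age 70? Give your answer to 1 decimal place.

The relevant probability is 1 − 453,394/511,027 = 0.112779.
Expected number = 2,705 × 0.112779 = 305.1.

305.1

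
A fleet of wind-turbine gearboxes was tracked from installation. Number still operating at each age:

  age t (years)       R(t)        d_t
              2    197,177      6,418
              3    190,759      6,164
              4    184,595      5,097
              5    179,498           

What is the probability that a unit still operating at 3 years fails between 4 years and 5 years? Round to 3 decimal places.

0.027

This is the probability of reaching 4 but not 5, conditional on being operational at 3: (R(4) − R(5)) / R(3).
= (184,595 − 179,498) / 190,759 = 5,097 / 190,759 = 0.026720.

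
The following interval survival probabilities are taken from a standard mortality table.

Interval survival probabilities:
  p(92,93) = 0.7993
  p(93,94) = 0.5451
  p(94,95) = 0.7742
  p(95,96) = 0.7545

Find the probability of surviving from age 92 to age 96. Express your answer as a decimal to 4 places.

0.2545

P(survive 92→96) = 0.7993 × 0.5451 × 0.7742 × 0.7545.
= 0.254506.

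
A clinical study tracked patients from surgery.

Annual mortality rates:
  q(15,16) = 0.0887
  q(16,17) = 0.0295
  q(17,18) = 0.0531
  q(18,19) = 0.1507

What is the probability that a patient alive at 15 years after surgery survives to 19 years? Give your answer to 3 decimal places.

Survival from 15 to 19 is the product of surviving each interval: (1 − 0.0887) × (1 − 0.0295) × (1 − 0.0531) × (1 − 0.1507).
= 0.9113 × 0.9705 × 0.9469 × 0.8493 = 0.711250.

0.711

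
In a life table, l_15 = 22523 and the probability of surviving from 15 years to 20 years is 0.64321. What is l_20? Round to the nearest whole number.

l_20 = l_15 × p = 22523 × 0.64321 = 14487.

14487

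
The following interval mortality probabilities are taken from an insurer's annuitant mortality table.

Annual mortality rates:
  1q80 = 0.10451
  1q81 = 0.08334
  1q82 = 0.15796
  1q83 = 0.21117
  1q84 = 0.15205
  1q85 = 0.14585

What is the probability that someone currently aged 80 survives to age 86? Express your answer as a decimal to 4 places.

6p80 = (1 − 0.10451) × (1 − 0.08334) × (1 − 0.15796) × (1 − 0.21117) × (1 − 0.15205) × (1 − 0.14585).
= 0.89549 × 0.91666 × 0.84204 × 0.78883 × 0.84795 × 0.85415 = 0.394902.

0.3949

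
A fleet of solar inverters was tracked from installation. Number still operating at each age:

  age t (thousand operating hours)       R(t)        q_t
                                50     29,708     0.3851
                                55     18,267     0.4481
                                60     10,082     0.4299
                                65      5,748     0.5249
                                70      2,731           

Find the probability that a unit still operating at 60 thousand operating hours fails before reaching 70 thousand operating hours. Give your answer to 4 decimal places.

P(fail before 70 | operational at 60) = 1 − R(70)/R(60) = 1 − 2,731/10,082 = (7,351)/10,082 = 0.729121.

0.7291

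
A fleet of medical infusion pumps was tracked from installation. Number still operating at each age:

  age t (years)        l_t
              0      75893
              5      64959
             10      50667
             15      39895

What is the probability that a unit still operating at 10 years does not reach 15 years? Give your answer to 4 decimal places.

P(fail before 15 | operational at 10) = 1 − l_15/l_10 = 1 − 39895/50667 = (10772)/50667 = 0.212604.

0.2126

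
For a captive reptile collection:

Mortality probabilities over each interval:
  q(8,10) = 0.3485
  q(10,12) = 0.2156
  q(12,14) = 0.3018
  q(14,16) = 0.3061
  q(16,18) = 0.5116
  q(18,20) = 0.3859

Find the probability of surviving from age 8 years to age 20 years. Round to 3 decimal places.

The overall survival probability is (1 − 0.3485) × (1 − 0.2156) × (1 − 0.3018) × (1 − 0.3061) × (1 − 0.5116) × (1 − 0.3859).
= 0.6515 × 0.7844 × 0.6982 × 0.6939 × 0.4884 × 0.6141 = 0.074258.

0.074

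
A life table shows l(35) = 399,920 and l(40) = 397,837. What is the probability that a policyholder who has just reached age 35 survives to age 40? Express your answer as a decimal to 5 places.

The conditional survival probability is l(40)/l(35) = 397,837/399,920 = 0.994791.

0.99479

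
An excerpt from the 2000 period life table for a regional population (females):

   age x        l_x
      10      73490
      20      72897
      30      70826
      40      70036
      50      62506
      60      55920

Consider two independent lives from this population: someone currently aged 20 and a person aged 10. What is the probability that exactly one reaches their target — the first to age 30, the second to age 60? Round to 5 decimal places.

p₁ = l_30/l_20 = 70826/72897 = 0.971590; p₂ = l_60/l_10 = 55920/73490 = 0.760920.
P(exactly one) = p₁(1−p₂) + (1−p₁)p₂ = 0.232288 + 0.021618 = 0.253905.

0.25391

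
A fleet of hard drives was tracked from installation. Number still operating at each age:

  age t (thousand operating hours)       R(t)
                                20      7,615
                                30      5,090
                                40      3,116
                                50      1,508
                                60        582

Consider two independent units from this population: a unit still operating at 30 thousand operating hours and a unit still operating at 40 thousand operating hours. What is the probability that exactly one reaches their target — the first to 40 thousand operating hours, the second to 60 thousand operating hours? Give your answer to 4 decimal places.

p₁ = R(40)/R(30) = 3,116/5,090 = 0.612181; p₂ = R(60)/R(40) = 582/3,116 = 0.186778.
P(exactly one) = p₁(1−p₂) + (1−p₁)p₂ = 0.497839 + 0.072436 = 0.570275.

0.5703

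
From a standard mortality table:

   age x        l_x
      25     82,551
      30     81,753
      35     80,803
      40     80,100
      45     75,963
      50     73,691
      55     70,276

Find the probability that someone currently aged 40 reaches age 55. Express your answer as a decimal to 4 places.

We want 15p40 = l_55/l_40.
The conditional survival probability is l_55/l_40 = 70,276/80,100 = 0.877353.

0.8774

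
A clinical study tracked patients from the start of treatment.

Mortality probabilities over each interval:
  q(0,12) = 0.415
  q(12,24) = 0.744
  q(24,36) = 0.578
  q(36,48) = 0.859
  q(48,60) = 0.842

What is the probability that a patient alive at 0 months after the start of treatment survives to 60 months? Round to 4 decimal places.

0.0014

P(survive 0→60) = (1 − 0.415) × (1 − 0.744) × (1 − 0.578) × (1 − 0.859) × (1 − 0.842).
= 0.585 × 0.256 × 0.422 × 0.141 × 0.158 = 0.001408.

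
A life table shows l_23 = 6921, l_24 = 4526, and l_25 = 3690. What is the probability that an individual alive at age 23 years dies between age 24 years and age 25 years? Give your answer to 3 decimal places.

0.121

This is the probability of reaching 24 but not 25, conditional on being alive at 23: (l_24 − l_25) / l_23.
= (4526 − 3690) / 6921 = 836 / 6921 = 0.120792.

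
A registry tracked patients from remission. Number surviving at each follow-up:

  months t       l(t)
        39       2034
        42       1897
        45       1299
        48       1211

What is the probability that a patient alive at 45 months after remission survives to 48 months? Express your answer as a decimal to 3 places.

The conditional survival probability is l(48)/l(45) = 1211/1299 = 0.932256.

0.932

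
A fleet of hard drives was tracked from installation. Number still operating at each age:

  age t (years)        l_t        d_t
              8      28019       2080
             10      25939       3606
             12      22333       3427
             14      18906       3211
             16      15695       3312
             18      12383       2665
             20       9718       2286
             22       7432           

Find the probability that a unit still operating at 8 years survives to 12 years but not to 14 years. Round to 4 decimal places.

This is the probability of reaching 12 but not 14, conditional on being operational at 8: (l_12 − l_14) / l_8.
= (22333 − 18906) / 28019 = 3427 / 28019 = 0.122310.

0.1223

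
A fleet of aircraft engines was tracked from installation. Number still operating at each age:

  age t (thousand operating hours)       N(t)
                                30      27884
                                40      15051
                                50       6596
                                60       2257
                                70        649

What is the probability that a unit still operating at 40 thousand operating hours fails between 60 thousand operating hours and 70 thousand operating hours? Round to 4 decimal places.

0.1068

This is the probability of reaching 60 but not 70, conditional on being operational at 40: (N(60) − N(70)) / N(40).
= (2257 − 649) / 15051 = 1608 / 15051 = 0.106837.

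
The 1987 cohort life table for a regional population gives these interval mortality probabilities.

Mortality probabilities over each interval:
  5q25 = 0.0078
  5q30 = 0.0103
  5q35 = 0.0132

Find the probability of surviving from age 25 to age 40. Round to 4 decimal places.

Survival from 25 to 40 is the product of surviving each interval: (1 − 0.0078) × (1 − 0.0103) × (1 − 0.0132).
= 0.9922 × 0.9897 × 0.9868 = 0.969018.

0.9690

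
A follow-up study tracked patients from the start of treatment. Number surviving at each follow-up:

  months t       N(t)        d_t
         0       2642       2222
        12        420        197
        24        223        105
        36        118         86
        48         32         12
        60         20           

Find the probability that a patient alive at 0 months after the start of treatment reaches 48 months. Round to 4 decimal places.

0.0121

The conditional survival probability is N(48)/N(0) = 32/2642 = 0.012112.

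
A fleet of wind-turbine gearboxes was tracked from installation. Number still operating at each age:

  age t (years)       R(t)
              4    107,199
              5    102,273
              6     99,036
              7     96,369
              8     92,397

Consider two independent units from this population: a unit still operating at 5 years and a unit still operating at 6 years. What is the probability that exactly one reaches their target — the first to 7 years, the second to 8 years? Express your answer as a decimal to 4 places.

p₁ = R(7)/R(5) = 96,369/102,273 = 0.942272; p₂ = R(8)/R(6) = 92,397/99,036 = 0.932964.
P(exactly one) = p₁(1−p₂) + (1−p₁)p₂ = 0.063166 + 0.053858 = 0.117024.

0.1170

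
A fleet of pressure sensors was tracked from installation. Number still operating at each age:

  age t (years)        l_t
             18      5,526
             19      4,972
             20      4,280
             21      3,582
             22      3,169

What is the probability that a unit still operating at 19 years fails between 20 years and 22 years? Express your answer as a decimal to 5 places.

0.22345

This is the probability of reaching 20 but not 22, conditional on being operational at 19: (l_20 − l_22) / l_19.
= (4,280 − 3,169) / 4,972 = 1,111 / 4,972 = 0.223451.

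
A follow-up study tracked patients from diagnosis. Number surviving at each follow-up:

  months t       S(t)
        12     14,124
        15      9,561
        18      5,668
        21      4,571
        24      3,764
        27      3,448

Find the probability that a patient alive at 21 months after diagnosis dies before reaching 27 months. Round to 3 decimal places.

0.246

P(die before 27 | alive at 21) = 1 − S(27)/S(21) = 1 − 3,448/4,571 = (1,123)/4,571 = 0.245679.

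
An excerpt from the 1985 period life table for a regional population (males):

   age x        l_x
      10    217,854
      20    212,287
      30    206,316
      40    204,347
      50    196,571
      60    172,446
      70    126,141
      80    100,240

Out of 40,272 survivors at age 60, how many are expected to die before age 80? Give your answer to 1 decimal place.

The relevant probability is 1 − 100,240/172,446 = 0.418717.
Expected number = 40,272 × 0.418717 = 16862.6.

16862.6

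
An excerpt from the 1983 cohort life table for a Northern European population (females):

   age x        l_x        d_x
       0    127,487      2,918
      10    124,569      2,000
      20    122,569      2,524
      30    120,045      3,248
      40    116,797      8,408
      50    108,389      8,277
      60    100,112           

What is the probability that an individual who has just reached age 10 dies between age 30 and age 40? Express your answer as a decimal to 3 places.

We want 20|10q10 = (l_30 − l_40)/l_10.
This is the probability of reaching 30 but not 40, conditional on being alive at 10: (l_30 − l_40) / l_10.
= (120,045 − 116,797) / 124,569 = 3,248 / 124,569 = 0.026074.

0.026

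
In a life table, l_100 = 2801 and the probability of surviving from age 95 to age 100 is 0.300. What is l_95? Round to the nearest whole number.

l_95 = l_100 / p = 2801 / 0.300 = 9337.

9337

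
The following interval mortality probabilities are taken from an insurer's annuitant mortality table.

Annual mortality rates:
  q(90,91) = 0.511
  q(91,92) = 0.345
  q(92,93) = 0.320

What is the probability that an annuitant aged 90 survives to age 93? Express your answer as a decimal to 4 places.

0.2178

The overall survival probability is (1 − 0.511) × (1 − 0.345) × (1 − 0.320).
= 0.489 × 0.655 × 0.680 = 0.217801.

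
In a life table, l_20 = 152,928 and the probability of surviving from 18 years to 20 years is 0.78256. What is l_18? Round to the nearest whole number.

l_18 = l_20 / p = 152,928 / 0.78256 = 195420.

195420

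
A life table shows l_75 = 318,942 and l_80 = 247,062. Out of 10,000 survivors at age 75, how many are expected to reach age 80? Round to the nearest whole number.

7746

The relevant probability is 247,062/318,942 = 0.774630.
Expected number = 10,000 × 0.774630 = 7746.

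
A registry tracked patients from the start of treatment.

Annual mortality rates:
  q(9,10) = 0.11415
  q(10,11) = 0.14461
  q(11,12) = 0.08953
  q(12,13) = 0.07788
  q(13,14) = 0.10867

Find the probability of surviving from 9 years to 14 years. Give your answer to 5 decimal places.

Chaining the interval survival probabilities: (1 − 0.11415) × (1 − 0.14461) × (1 − 0.08953) × (1 − 0.07788) × (1 − 0.10867).
= 0.88585 × 0.85539 × 0.91047 × 0.92212 × 0.89133 = 0.567043.

0.56704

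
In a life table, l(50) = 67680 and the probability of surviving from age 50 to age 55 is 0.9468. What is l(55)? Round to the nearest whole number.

64079

l(55) = l(50) × p = 67680 × 0.9468 = 64079.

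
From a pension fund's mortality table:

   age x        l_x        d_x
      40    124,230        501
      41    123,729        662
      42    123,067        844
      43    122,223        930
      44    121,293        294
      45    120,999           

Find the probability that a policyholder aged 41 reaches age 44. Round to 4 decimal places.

0.9803

We want 3p41 = l_44/l_41.
The conditional survival probability is l_44/l_41 = 121,293/123,729 = 0.980312.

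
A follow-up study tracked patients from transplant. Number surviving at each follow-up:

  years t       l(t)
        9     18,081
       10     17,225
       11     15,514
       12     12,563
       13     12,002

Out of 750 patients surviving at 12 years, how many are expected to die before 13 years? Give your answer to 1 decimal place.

The relevant probability is 1 − 12,002/12,563 = 0.044655.
Expected number = 750 × 0.044655 = 33.5.

33.5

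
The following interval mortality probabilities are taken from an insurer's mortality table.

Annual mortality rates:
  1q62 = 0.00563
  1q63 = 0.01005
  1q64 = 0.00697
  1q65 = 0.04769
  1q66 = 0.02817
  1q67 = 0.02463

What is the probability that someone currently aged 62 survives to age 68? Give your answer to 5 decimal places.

0.88239

Survival from 62 to 68 is the product of surviving each interval: (1 − 0.00563) × (1 − 0.01005) × (1 − 0.00697) × (1 − 0.04769) × (1 − 0.02817) × (1 − 0.02463).
= 0.99437 × 0.98995 × 0.99303 × 0.95231 × 0.97183 × 0.97537 = 0.882392.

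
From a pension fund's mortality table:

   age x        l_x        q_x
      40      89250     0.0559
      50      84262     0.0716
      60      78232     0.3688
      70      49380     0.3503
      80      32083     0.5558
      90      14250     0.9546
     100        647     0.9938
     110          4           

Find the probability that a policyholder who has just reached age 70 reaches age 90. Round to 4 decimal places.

We want 20p70 = l_90/l_70.
The conditional survival probability is l_90/l_70 = 14250/49380 = 0.288578.

0.2886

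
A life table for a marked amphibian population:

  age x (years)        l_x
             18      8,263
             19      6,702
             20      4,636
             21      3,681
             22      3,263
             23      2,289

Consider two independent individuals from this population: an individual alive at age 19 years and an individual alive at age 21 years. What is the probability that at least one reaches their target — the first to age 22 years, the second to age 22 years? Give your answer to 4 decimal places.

p₁ = l_22/l_19 = 3,263/6,702 = 0.486870; p₂ = l_22/l_21 = 3,263/3,681 = 0.886444.
P(at least one) = 1 − (1−p₁)(1−p₂) = 1 − 0.513130 × 0.113556 = 0.941731.

0.9417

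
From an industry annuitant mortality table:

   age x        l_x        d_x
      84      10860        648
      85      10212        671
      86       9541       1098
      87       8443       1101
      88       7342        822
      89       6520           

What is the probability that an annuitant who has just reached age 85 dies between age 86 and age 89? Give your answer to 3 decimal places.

0.296

This is the probability of reaching 86 but not 89, conditional on being alive at 85: (l_86 − l_89) / l_85.
= (9541 − 6520) / 10212 = 3021 / 10212 = 0.295828.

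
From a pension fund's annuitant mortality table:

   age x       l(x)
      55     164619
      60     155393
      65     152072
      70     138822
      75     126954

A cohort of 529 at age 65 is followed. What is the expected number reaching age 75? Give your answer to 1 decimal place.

441.6

The relevant probability is 126954/152072 = 0.834828.
Expected number = 529 × 0.834828 = 441.6.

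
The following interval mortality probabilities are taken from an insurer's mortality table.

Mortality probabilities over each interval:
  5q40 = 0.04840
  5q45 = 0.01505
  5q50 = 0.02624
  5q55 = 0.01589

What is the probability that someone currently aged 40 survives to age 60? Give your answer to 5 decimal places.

Chaining the interval survival probabilities: (1 − 0.04840) × (1 − 0.01505) × (1 − 0.02624) × (1 − 0.01589).
= 0.95160 × 0.98495 × 0.97376 × 0.98411 = 0.898182.

0.89818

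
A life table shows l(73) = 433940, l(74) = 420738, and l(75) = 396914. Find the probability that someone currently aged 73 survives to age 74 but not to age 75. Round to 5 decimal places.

This is the probability of reaching 74 but not 75, conditional on being alive at 73: (l(74) − l(75)) / l(73).
= (420738 − 396914) / 433940 = 23824 / 433940 = 0.054902.

0.05490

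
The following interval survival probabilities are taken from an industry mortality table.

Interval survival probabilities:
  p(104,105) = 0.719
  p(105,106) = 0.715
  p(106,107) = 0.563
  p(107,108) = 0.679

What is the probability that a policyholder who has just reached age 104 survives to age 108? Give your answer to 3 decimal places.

The overall survival probability is 0.719 × 0.715 × 0.563 × 0.679.
= 0.196523.

0.197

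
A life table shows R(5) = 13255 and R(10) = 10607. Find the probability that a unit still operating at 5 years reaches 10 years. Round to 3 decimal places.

The conditional survival probability is R(10)/R(5) = 10607/13255 = 0.800226.

0.800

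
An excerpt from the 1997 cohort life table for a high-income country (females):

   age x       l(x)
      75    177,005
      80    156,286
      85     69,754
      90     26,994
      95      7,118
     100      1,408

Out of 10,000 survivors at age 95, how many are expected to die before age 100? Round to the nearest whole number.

8022

The relevant probability is 1 − 1,408/7,118 = 0.802192.
Expected number = 10,000 × 0.802192 = 8022.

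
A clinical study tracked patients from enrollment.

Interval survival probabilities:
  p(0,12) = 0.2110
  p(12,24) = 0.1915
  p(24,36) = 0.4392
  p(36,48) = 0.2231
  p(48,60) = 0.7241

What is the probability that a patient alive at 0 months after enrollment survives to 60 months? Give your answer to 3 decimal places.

Survival from 0 to 60 is the product of surviving each interval: 0.2110 × 0.1915 × 0.4392 × 0.2231 × 0.7241.
= 0.002867.

0.003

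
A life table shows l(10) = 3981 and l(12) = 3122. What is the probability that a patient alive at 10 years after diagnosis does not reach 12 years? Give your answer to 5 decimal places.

P(die before 12 | alive at 10) = 1 − l(12)/l(10) = 1 − 3122/3981 = (859)/3981 = 0.215775.

0.21577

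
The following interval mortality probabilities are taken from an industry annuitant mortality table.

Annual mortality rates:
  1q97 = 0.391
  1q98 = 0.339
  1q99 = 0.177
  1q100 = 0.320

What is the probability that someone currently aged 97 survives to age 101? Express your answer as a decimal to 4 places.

0.2253

Survival from 97 to 101 is the product of surviving each interval: (1 − 0.391) × (1 − 0.339) × (1 − 0.177) × (1 − 0.320).
= 0.609 × 0.661 × 0.823 × 0.680 = 0.225283.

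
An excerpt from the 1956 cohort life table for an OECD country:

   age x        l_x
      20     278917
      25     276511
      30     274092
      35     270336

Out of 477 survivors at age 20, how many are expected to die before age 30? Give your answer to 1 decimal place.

8.3

The relevant probability is 1 − 274092/278917 = 0.017299.
Expected number = 477 × 0.017299 = 8.3.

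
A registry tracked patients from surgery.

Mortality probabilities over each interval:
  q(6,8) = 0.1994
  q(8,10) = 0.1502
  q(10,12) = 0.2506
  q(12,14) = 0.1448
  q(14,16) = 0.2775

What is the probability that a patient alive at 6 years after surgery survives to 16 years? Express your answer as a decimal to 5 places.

0.31503

Chaining the interval survival probabilities: (1 − 0.1994) × (1 − 0.1502) × (1 − 0.2506) × (1 − 0.1448) × (1 − 0.2775).
= 0.8006 × 0.8498 × 0.7494 × 0.8552 × 0.7225 = 0.315030.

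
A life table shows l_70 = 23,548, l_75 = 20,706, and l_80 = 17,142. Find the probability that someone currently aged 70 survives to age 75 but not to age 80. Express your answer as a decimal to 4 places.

We want 5|5q70 = (l_75 − l_80)/l_70.
This is the probability of reaching 75 but not 80, conditional on being alive at 70: (l_75 − l_80) / l_70.
= (20,706 − 17,142) / 23,548 = 3,564 / 23,548 = 0.151350.

0.1514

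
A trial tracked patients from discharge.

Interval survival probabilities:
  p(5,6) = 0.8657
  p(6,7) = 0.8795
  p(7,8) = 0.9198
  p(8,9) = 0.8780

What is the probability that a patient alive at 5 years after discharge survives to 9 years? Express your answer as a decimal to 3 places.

Chaining the interval survival probabilities: 0.8657 × 0.8795 × 0.9198 × 0.8780.
= 0.614881.

0.615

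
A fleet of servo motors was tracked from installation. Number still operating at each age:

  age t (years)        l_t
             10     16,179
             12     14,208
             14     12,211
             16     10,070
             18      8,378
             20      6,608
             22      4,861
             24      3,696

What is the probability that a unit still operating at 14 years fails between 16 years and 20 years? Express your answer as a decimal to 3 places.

0.284

This is the probability of reaching 16 but not 20, conditional on being operational at 14: (l_16 − l_20) / l_14.
= (10,070 − 6,608) / 12,211 = 3,462 / 12,211 = 0.283515.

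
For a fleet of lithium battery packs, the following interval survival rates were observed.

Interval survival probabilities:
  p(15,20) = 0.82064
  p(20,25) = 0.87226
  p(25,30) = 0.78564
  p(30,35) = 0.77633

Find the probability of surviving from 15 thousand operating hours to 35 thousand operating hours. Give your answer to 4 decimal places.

Chaining the interval survival probabilities: 0.82064 × 0.87226 × 0.78564 × 0.77633.
= 0.436585.

0.4366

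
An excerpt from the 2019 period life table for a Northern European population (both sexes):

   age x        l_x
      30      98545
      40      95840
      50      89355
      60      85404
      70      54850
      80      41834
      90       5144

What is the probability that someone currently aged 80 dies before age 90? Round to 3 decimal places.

0.877

P(die before 90 | alive at 80) = 1 − l_90/l_80 = 1 − 5144/41834 = (36690)/41834 = 0.877038.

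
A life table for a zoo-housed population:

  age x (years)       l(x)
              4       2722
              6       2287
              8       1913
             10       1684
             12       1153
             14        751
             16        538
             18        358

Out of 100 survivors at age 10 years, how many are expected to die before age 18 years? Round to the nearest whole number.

79

The relevant probability is 1 − 358/1684 = 0.787411.
Expected number = 100 × 0.787411 = 79.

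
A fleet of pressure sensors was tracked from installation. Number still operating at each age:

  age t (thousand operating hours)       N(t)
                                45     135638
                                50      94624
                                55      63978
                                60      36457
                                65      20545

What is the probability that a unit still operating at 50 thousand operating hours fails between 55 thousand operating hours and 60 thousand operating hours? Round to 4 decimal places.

This is the probability of reaching 55 but not 60, conditional on being operational at 50: (N(55) − N(60)) / N(50).
= (63978 − 36457) / 94624 = 27521 / 94624 = 0.290846.

0.2908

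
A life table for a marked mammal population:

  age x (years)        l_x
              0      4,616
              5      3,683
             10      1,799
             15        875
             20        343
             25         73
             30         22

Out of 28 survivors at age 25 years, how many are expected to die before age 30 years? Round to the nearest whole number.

20

The relevant probability is 1 − 22/73 = 0.698630.
Expected number = 28 × 0.698630 = 20.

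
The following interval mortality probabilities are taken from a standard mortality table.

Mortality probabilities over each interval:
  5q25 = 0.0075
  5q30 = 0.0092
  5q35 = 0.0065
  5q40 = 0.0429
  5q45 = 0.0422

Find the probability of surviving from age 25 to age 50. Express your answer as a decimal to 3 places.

Chaining the interval survival probabilities: (1 − 0.0075) × (1 − 0.0092) × (1 − 0.0065) × (1 − 0.0429) × (1 − 0.0422).
= 0.9925 × 0.9908 × 0.9935 × 0.9571 × 0.9578 = 0.895605.

0.896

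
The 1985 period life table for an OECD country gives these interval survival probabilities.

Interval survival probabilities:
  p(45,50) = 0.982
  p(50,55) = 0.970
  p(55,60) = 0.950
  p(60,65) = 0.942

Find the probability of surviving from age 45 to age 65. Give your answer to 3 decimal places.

P(survive 45→65) = 0.982 × 0.970 × 0.950 × 0.942.
= 0.852428.

0.852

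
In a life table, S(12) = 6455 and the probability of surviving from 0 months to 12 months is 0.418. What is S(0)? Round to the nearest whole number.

15443

S(0) = S(12) / p = 6455 / 0.418 = 15443.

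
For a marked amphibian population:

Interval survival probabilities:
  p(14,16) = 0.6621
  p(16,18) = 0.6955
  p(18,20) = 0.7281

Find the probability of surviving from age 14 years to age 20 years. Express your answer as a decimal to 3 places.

0.335

The overall survival probability is 0.6621 × 0.6955 × 0.7281.
= 0.335283.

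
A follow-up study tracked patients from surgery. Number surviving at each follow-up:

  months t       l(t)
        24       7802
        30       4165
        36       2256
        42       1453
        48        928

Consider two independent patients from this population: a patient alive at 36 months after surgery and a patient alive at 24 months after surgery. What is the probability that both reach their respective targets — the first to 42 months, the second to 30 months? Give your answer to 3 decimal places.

0.344

p₁ = l(42)/l(36) = 1453/2256 = 0.644060; p₂ = l(30)/l(24) = 4165/7802 = 0.533837.
P(both) = p₁ × p₂ = 0.644060 × 0.533837 = 0.343823.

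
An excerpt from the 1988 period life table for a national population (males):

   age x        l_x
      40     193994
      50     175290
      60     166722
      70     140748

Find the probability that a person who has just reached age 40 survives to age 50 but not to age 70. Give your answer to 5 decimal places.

0.17806

We want 10|20q40 = (l_50 − l_70)/l_40.
This is the probability of reaching 50 but not 70, conditional on being alive at 40: (l_50 − l_70) / l_40.
= (175290 − 140748) / 193994 = 34542 / 193994 = 0.178057.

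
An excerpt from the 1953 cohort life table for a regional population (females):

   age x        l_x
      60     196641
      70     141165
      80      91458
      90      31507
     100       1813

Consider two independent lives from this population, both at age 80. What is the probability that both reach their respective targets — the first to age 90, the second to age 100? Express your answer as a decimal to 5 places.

p₁ = l_90/l_80 = 31507/91458 = 0.344497; p₂ = l_100/l_80 = 1813/91458 = 0.019823.
P(both) = p₁ × p₂ = 0.344497 × 0.019823 = 0.006829.

0.00683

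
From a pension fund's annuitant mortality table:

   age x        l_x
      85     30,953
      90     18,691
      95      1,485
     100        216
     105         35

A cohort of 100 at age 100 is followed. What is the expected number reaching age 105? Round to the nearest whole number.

16

The relevant probability is 35/216 = 0.162037.
Expected number = 100 × 0.162037 = 16.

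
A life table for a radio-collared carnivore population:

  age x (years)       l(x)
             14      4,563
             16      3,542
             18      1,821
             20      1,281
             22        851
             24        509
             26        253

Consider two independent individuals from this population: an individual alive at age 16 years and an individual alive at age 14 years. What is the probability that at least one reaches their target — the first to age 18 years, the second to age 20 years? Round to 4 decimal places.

0.6505

p₁ = l(18)/l(16) = 1,821/3,542 = 0.514116; p₂ = l(20)/l(14) = 1,281/4,563 = 0.280736.
P(at least one) = 1 − (1−p₁)(1−p₂) = 1 − 0.485884 × 0.719264 = 0.650521.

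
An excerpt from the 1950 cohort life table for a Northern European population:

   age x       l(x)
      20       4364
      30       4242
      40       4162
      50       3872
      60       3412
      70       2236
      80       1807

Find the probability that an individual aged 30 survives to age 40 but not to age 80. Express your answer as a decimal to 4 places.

0.5552

This is the probability of reaching 40 but not 80, conditional on being alive at 30: (l(40) − l(80)) / l(30).
= (4162 − 1807) / 4242 = 2355 / 4242 = 0.555163.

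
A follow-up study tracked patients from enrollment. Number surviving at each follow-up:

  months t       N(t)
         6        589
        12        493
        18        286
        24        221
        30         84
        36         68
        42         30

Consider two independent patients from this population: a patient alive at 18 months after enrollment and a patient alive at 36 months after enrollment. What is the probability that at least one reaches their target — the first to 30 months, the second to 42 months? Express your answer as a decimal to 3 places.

0.605

p₁ = N(30)/N(18) = 84/286 = 0.293706; p₂ = N(42)/N(36) = 30/68 = 0.441176.
P(at least one) = 1 − (1−p₁)(1−p₂) = 1 − 0.706294 × 0.558824 = 0.605306.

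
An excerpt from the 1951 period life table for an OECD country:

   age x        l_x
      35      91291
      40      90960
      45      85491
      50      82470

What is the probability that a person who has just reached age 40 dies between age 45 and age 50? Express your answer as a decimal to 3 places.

0.033

This is the probability of reaching 45 but not 50, conditional on being alive at 40: (l_45 − l_50) / l_40.
= (85491 − 82470) / 90960 = 3021 / 90960 = 0.033212.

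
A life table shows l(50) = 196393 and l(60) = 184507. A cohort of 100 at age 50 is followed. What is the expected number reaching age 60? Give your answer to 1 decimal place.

The relevant probability is 184507/196393 = 0.939478.
Expected number = 100 × 0.939478 = 93.9.

93.9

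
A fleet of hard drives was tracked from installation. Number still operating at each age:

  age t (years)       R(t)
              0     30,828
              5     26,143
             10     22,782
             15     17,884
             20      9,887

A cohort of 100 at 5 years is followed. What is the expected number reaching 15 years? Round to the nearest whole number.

68

The relevant probability is 17,884/26,143 = 0.684084.
Expected number = 100 × 0.684084 = 68.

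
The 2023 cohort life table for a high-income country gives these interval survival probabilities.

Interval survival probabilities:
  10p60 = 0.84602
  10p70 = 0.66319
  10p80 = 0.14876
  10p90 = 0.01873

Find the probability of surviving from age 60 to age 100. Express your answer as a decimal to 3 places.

0.002

40p60 = 0.84602 × 0.66319 × 0.14876 × 0.01873.
= 0.001563.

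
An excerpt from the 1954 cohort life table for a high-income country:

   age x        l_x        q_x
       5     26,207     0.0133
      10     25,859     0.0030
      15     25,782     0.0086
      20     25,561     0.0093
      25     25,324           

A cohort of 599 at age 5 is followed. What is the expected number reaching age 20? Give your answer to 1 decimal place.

584.2

The relevant probability is 25,561/26,207 = 0.975350.
Expected number = 599 × 0.975350 = 584.2.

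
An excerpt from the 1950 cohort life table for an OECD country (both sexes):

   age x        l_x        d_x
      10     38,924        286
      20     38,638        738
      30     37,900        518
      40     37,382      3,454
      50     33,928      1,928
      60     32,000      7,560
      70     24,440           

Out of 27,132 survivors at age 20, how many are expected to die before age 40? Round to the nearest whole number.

The relevant probability is 1 − 37,382/38,638 = 0.032507.
Expected number = 27,132 × 0.032507 = 882.

882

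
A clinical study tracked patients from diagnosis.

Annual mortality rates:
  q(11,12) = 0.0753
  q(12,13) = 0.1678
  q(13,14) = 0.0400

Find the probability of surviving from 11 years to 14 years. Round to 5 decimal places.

P(survive 11→14) = (1 − 0.0753) × (1 − 0.1678) × (1 − 0.0400).
= 0.9247 × 0.8322 × 0.9600 = 0.738754.

0.73875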